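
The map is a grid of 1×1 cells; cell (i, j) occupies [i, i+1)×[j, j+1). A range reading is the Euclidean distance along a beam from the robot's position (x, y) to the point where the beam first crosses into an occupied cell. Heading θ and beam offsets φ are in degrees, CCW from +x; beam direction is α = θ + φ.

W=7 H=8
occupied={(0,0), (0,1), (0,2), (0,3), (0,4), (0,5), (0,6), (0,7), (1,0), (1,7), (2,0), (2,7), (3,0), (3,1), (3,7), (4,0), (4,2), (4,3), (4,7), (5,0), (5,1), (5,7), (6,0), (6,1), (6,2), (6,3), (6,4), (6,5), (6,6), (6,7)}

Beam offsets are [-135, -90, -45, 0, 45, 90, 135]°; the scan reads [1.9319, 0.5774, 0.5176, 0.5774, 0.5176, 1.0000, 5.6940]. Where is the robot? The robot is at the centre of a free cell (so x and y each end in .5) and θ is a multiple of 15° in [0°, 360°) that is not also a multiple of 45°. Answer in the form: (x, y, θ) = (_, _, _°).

Enumerate (i+0.5, j+0.5, θ) over the 26 free cells and 16 admissible headings. For each, cast all 7 beams and compare to the given ranges.
  (2.5, 4.5, 195°): beam 1 = 2.8868 ≠ 1.9319 ✗
  (1.5, 6.5, 30°): beam 2 = 5.0000 ≠ 0.5774 ✗
  (1.5, 6.5, 240°): beam 1 = 0.5176 ≠ 1.9319 ✗
  (1.5, 3.5, 15°): beam 1 = 1.0000 ≠ 1.9319 ✗
  …
  (1.5, 6.5, 150°): r_1=1.9319, r_2=0.5774, r_3=0.5176, r_4=0.5774, r_5=0.5176, r_6=1.0000, r_7=5.6940 — all match ✓
Unique over the lattice → pose = (1.5, 6.5, 150°).

(x, y, θ) = (1.5, 6.5, 150°)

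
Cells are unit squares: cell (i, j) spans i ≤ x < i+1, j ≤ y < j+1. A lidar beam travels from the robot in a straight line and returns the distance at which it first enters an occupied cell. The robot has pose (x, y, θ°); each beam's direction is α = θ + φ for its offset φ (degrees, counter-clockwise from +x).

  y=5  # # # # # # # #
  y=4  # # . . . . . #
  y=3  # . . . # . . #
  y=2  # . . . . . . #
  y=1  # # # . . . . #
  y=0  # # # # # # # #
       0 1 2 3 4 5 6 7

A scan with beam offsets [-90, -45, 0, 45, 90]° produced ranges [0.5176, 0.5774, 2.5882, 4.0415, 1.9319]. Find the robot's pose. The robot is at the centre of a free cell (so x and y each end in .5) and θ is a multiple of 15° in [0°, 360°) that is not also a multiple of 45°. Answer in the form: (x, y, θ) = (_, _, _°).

Candidates: 20 free-cell centres × 16 headings = 320 poses. Raycast each; keep the one whose scan matches to 4 dp.
  (2.5, 3.5, 60°): beam 1 = 5.0000 ≠ 0.5176 ✗
  (4.5, 1.5, 255°): beam 1 = 1.5529 ≠ 0.5176 ✗
  (2.5, 3.5, 30°): beam 1 = 2.8868 ≠ 0.5176 ✗
  …
  (2.5, 4.5, 255°): r_1=0.5176, r_2=0.5774, r_3=2.5882, r_4=4.0415, r_5=1.9319 — all match ✓
Only this pose fits every beam.

(x, y, θ) = (2.5, 4.5, 255°)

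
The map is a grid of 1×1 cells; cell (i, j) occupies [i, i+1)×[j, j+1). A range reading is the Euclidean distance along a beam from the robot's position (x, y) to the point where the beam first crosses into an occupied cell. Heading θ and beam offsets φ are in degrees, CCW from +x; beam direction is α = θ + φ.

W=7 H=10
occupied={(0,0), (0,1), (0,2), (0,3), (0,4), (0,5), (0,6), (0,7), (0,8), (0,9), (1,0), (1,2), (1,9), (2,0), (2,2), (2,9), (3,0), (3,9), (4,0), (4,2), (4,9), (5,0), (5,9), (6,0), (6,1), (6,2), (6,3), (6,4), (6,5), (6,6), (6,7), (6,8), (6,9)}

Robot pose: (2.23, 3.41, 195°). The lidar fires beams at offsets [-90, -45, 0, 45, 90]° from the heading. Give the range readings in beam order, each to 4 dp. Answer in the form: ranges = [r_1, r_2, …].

beam 1: φ=-90°, α=105°
  dir = (cos 105°, sin 105°) = (-0.2588, 0.9659); from cell (2,3)
  next x-line at t=0.8887, next y-line at t=0.6108; Δt_x=3.8637, Δt_y=1.0353
    y: enter (2,4) at t=0.6108
    x: enter (1,4) at t=0.8887
    y: enter (1,5) at t=1.6461
    y: enter (1,6) at t=2.6814
    y: enter (1,7) at t=3.7166
    y: enter (1,8) at t=4.7519
    x: enter (0,8) at t=4.7524 ← occupied
  → r_1 = 4.7524
beam 2: φ=-45°, α=150°
  dir = (cos 150°, sin 150°) = (-0.8660, 0.5000); from cell (2,3)
  next x-line at t=0.2656, next y-line at t=1.1800; Δt_x=1.1547, Δt_y=2.0000
    x: enter (1,3) at t=0.2656
    y: enter (1,4) at t=1.1800
    x: enter (0,4) at t=1.4203 ← occupied
  → r_2 = 1.4203
beam 3: φ=0°, α=195°
  dir = (cos 195°, sin 195°) = (-0.9659, -0.2588); from cell (2,3)
  next x-line at t=0.2381, next y-line at t=1.5841; Δt_x=1.0353, Δt_y=3.8637
    x: enter (1,3) at t=0.2381
    x: enter (0,3) at t=1.2734 ← occupied
  → r_3 = 1.2734
beam 4: φ=45°, α=240°
  dir = (cos 240°, sin 240°) = (-0.5000, -0.8660); from cell (2,3)
  next x-line at t=0.4600, next y-line at t=0.4734; Δt_x=2.0000, Δt_y=1.1547
    x: enter (1,3) at t=0.4600
    y: enter (1,2) at t=0.4734 ← occupied
  → r_4 = 0.4734
beam 5: φ=90°, α=285°
  dir = (cos 285°, sin 285°) = (0.2588, -0.9659); from cell (2,3)
  next x-line at t=2.9751, next y-line at t=0.4245; Δt_x=3.8637, Δt_y=1.0353
    y: enter (2,2) at t=0.4245 ← occupied
  → r_5 = 0.4245

ranges = [4.7524, 1.4203, 1.2734, 0.4734, 0.4245]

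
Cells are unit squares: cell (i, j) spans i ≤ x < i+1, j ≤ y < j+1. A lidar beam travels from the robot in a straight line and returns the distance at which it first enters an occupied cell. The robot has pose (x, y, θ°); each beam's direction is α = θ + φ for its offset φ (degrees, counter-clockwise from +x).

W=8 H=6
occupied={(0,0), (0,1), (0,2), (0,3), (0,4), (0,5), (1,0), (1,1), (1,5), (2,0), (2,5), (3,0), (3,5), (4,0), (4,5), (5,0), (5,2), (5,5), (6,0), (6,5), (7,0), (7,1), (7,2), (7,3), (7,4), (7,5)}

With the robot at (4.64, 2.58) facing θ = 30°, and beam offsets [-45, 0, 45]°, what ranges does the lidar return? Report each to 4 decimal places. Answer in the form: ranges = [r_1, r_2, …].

ranges = [0.3727, 0.4157, 2.5054]

beam 1: φ=-45°, α=345°
  dir = (cos 345°, sin 345°) = (0.9659, -0.2588); from cell (4,2)
  next x-line at t=0.3727, next y-line at t=2.2409; Δt_x=1.0353, Δt_y=3.8637
    x: enter (5,2) at t=0.3727 ← occupied
  → r_1 = 0.3727
beam 2: φ=0°, α=30°
  dir = (cos 30°, sin 30°) = (0.8660, 0.5000); from cell (4,2)
  next x-line at t=0.4157, next y-line at t=0.8400; Δt_x=1.1547, Δt_y=2.0000
    x: enter (5,2) at t=0.4157 ← occupied
  → r_2 = 0.4157
beam 3: φ=45°, α=75°
  dir = (cos 75°, sin 75°) = (0.2588, 0.9659); from cell (4,2)
  next x-line at t=1.3909, next y-line at t=0.4348; Δt_x=3.8637, Δt_y=1.0353
    y: enter (4,3) at t=0.4348
    x: enter (5,3) at t=1.3909
    y: enter (5,4) at t=1.4701
    y: enter (5,5) at t=2.5054 ← occupied
  → r_3 = 2.5054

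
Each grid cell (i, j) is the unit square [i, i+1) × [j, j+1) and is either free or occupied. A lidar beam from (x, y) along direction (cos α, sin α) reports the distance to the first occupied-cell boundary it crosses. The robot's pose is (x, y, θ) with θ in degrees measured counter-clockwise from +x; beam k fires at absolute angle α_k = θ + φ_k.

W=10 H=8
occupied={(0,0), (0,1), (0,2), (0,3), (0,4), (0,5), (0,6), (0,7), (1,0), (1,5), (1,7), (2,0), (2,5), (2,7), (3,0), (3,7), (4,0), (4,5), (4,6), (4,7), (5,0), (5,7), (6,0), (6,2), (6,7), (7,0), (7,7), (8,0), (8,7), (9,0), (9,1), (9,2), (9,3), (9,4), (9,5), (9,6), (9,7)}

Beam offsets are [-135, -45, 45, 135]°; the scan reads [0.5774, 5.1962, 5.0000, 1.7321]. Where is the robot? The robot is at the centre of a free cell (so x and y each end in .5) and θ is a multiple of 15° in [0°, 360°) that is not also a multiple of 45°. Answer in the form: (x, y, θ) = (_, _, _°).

(x, y, θ) = (5.5, 2.5, 105°)

Candidates: 43 free-cell centres × 16 headings = 688 poses. Raycast each; keep the one whose scan matches to 4 dp.
  (1.5, 3.5, 150°): beam 1 = 7.7646 ≠ 0.5774 ✗
  (8.5, 2.5, 15°): beam 1 = 1.7321 ≠ 0.5774 ✗
  (2.5, 3.5, 330°): beam 1 = 1.5529 ≠ 0.5774 ✗
  (4.5, 3.5, 255°): beam 1 = 4.0415 ≠ 0.5774 ✗
  …
  (5.5, 2.5, 105°): r_1=0.5774, r_2=5.1962, r_3=5.0000, r_4=1.7321 — all match ✓
Only this pose fits every beam.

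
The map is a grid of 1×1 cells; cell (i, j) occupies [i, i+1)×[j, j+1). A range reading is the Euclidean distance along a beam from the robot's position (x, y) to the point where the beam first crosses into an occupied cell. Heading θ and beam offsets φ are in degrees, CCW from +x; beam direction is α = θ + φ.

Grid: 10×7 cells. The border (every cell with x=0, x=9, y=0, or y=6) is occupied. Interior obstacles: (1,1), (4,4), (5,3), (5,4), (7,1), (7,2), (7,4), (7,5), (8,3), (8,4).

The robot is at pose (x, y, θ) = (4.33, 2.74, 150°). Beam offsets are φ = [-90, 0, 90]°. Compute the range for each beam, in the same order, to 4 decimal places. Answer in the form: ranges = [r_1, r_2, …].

ranges = [1.3400, 3.8452, 2.0092]

beam 1: φ=-90°, α=60°
  d=(0.5000,0.8660)  start (4,2)  tX=1.3400 tY=0.3002  stride 1/|dx|=2.0000 1/|dy|=1.1547
    cross y-line → (4,3), t=0.3002
    cross x-line → (5,3), t=1.3400 (wall)
  → r_1 = 1.3400
beam 2: φ=0°, α=150°
  d=(-0.8660,0.5000)  start (4,2)  tX=0.3811 tY=0.5200  stride 1/|dx|=1.1547 1/|dy|=2.0000
    cross x-line → (3,2), t=0.3811
    cross y-line → (3,3), t=0.5200
    cross x-line → (2,3), t=1.5358
    cross y-line → (2,4), t=2.5200
    cross x-line → (1,4), t=2.6905
    cross x-line → (0,4), t=3.8452 (wall)
  → r_2 = 3.8452
beam 3: φ=90°, α=240°
  d=(-0.5000,-0.8660)  start (4,2)  tX=0.6600 tY=0.8545  stride 1/|dx|=2.0000 1/|dy|=1.1547
    cross x-line → (3,2), t=0.6600
    cross y-line → (3,1), t=0.8545
    cross y-line → (3,0), t=2.0092 (wall)
  → r_3 = 2.0092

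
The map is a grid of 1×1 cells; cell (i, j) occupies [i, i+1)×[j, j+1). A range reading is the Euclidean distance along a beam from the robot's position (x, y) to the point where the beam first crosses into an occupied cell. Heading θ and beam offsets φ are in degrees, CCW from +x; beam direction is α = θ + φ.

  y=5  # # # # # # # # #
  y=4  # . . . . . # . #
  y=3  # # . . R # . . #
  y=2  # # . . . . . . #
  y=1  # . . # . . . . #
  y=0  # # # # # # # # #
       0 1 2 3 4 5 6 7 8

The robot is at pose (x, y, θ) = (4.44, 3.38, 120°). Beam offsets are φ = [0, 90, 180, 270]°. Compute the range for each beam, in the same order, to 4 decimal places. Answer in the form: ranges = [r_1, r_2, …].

ranges = [1.8706, 3.9722, 2.7482, 0.6466]

beam 1: φ=0°, α=120°
  direction (-0.5000, 0.8660); cell (4,3); t to first gridline: x 0.8800, y 0.7159 (then +2.0000 / +1.1547)
    (4,4) via y @ 0.7159
    (3,4) via x @ 0.8800
    (3,5) via y @ 1.8706  # hit
  → r_1 = 1.8706
beam 2: φ=90°, α=210°
  direction (-0.8660, -0.5000); cell (4,3); t to first gridline: x 0.5081, y 0.7600 (then +1.1547 / +2.0000)
    (3,3) via x @ 0.5081
    (3,2) via y @ 0.7600
    (2,2) via x @ 1.6628
    (2,1) via y @ 2.7600
    (1,1) via x @ 2.8175
    (0,1) via x @ 3.9722  # hit
  → r_2 = 3.9722
beam 3: φ=180°, α=300°
  direction (0.5000, -0.8660); cell (4,3); t to first gridline: x 1.1200, y 0.4388 (then +2.0000 / +1.1547)
    (4,2) via y @ 0.4388
    (5,2) via x @ 1.1200
    (5,1) via y @ 1.5935
    (5,0) via y @ 2.7482  # hit
  → r_3 = 2.7482
beam 4: φ=270°, α=30°
  direction (0.8660, 0.5000); cell (4,3); t to first gridline: x 0.6466, y 1.2400 (then +1.1547 / +2.0000)
    (5,3) via x @ 0.6466  # hit
  → r_4 = 0.6466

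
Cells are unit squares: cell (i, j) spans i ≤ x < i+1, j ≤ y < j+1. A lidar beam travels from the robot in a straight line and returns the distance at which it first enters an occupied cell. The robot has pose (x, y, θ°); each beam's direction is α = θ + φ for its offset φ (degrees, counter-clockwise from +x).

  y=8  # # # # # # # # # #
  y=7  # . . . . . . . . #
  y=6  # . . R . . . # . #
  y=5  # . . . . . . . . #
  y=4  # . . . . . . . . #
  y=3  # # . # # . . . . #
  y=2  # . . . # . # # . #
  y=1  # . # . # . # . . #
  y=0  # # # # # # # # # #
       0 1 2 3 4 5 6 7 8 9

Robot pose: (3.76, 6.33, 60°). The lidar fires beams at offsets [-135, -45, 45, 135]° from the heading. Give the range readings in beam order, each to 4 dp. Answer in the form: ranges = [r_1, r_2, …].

beam 1: φ=-135°, α=285°
  d=(0.2588,-0.9659)  start (3,6)  tX=0.9273 tY=0.3416  stride 1/|dx|=3.8637 1/|dy|=1.0353
    cross y-line → (3,5), t=0.3416
    cross x-line → (4,5), t=0.9273
    cross y-line → (4,4), t=1.3769
    cross y-line → (4,3), t=2.4122 (wall)
  → r_1 = 2.4122
beam 2: φ=-45°, α=15°
  d=(0.9659,0.2588)  start (3,6)  tX=0.2485 tY=2.5887  stride 1/|dx|=1.0353 1/|dy|=3.8637
    cross x-line → (4,6), t=0.2485
    cross x-line → (5,6), t=1.2837
    cross x-line → (6,6), t=2.3190
    cross y-line → (6,7), t=2.5887
    cross x-line → (7,7), t=3.3543
    cross x-line → (8,7), t=4.3896
    cross x-line → (9,7), t=5.4248 (wall)
  → r_2 = 5.4248
beam 3: φ=45°, α=105°
  d=(-0.2588,0.9659)  start (3,6)  tX=2.9364 tY=0.6936  stride 1/|dx|=3.8637 1/|dy|=1.0353
    cross y-line → (3,7), t=0.6936
    cross y-line → (3,8), t=1.7289 (wall)
  → r_3 = 1.7289
beam 4: φ=135°, α=195°
  d=(-0.9659,-0.2588)  start (3,6)  tX=0.7868 tY=1.2750  stride 1/|dx|=1.0353 1/|dy|=3.8637
    cross x-line → (2,6), t=0.7868
    cross y-line → (2,5), t=1.2750
    cross x-line → (1,5), t=1.8221
    cross x-line → (0,5), t=2.8574 (wall)
  → r_4 = 2.8574

ranges = [2.4122, 5.4248, 1.7289, 2.8574]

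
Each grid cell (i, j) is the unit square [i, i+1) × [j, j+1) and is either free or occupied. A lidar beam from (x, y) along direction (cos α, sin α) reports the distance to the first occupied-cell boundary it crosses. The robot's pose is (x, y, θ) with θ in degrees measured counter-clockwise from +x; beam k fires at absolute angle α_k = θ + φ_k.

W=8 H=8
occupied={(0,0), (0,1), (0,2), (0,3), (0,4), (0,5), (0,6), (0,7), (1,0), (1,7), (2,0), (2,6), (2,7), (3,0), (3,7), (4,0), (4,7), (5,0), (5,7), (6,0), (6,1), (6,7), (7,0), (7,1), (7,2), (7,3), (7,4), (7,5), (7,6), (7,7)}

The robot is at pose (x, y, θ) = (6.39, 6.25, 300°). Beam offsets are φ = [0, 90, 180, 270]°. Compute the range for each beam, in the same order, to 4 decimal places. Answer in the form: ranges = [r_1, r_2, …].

ranges = [1.2200, 0.7044, 0.8660, 6.2238]

beam 1: φ=0°, α=300°
  dir = (cos 300°, sin 300°) = (0.5000, -0.8660); from cell (6,6)
  next x-line at t=1.2200, next y-line at t=0.2887; Δt_x=2.0000, Δt_y=1.1547
    y: enter (6,5) at t=0.2887
    x: enter (7,5) at t=1.2200 ← occupied
  → r_1 = 1.2200
beam 2: φ=90°, α=30°
  dir = (cos 30°, sin 30°) = (0.8660, 0.5000); from cell (6,6)
  next x-line at t=0.7044, next y-line at t=1.5000; Δt_x=1.1547, Δt_y=2.0000
    x: enter (7,6) at t=0.7044 ← occupied
  → r_2 = 0.7044
beam 3: φ=180°, α=120°
  dir = (cos 120°, sin 120°) = (-0.5000, 0.8660); from cell (6,6)
  next x-line at t=0.7800, next y-line at t=0.8660; Δt_x=2.0000, Δt_y=1.1547
    x: enter (5,6) at t=0.7800
    y: enter (5,7) at t=0.8660 ← occupied
  → r_3 = 0.8660
beam 4: φ=270°, α=210°
  dir = (cos 210°, sin 210°) = (-0.8660, -0.5000); from cell (6,6)
  next x-line at t=0.4503, next y-line at t=0.5000; Δt_x=1.1547, Δt_y=2.0000
    x: enter (5,6) at t=0.4503
    y: enter (5,5) at t=0.5000
    x: enter (4,5) at t=1.6050
    y: enter (4,4) at t=2.5000
    x: enter (3,4) at t=2.7597
    x: enter (2,4) at t=3.9144
    y: enter (2,3) at t=4.5000
    x: enter (1,3) at t=5.0691
    x: enter (0,3) at t=6.2238 ← occupied
  → r_4 = 6.2238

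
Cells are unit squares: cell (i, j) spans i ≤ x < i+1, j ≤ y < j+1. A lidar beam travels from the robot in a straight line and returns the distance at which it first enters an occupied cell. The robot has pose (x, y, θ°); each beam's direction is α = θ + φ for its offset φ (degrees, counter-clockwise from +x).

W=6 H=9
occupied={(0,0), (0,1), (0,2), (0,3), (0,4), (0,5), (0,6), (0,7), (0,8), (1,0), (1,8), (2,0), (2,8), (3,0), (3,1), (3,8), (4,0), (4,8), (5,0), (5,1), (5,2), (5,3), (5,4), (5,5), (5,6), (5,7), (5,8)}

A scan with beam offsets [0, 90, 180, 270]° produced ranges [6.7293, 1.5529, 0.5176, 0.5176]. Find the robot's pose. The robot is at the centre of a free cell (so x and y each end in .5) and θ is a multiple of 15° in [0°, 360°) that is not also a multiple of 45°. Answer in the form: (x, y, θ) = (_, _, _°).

(x, y, θ) = (2.5, 1.5, 75°)

Enumerate (i+0.5, j+0.5, θ) over the 27 free cells and 16 admissible headings. For each, cast all 4 beams and compare to the given ranges.
  (2.5, 7.5, 345°): beam 1 = 2.5882 ≠ 6.7293 ✗
  (1.5, 7.5, 240°): beam 1 = 1.0000 ≠ 6.7293 ✗
  (3.5, 6.5, 150°): beam 1 = 2.8868 ≠ 6.7293 ✗
  (4.5, 1.5, 120°): beam 1 = 7.0000 ≠ 6.7293 ✗
  …
  (2.5, 1.5, 75°): r_1=6.7293, r_2=1.5529, r_3=0.5176, r_4=0.5176 — all match ✓
No second candidate reproduces the full scan.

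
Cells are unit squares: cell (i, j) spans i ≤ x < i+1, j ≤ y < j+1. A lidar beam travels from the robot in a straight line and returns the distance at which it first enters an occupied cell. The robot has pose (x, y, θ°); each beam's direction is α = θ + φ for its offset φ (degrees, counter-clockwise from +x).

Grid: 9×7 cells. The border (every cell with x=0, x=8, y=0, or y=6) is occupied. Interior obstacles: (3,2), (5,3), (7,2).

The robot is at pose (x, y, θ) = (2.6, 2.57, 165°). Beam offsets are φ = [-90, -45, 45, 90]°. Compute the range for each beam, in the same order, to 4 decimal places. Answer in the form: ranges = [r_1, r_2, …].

beam 1: φ=-90°, α=75°
  direction (0.2588, 0.9659); cell (2,2); t to first gridline: x 1.5455, y 0.4452 (then +3.8637 / +1.0353)
    (2,3) via y @ 0.4452
    (2,4) via y @ 1.4804
    (3,4) via x @ 1.5455
    (3,5) via y @ 2.5157
    (3,6) via y @ 3.5510  # hit
  → r_1 = 3.5510
beam 2: φ=-45°, α=120°
  direction (-0.5000, 0.8660); cell (2,2); t to first gridline: x 1.2000, y 0.4965 (then +2.0000 / +1.1547)
    (2,3) via y @ 0.4965
    (1,3) via x @ 1.2000
    (1,4) via y @ 1.6512
    (1,5) via y @ 2.8059
    (0,5) via x @ 3.2000  # hit
  → r_2 = 3.2000
beam 3: φ=45°, α=210°
  direction (-0.8660, -0.5000); cell (2,2); t to first gridline: x 0.6928, y 1.1400 (then +1.1547 / +2.0000)
    (1,2) via x @ 0.6928
    (1,1) via y @ 1.1400
    (0,1) via x @ 1.8475  # hit
  → r_3 = 1.8475
beam 4: φ=90°, α=255°
  direction (-0.2588, -0.9659); cell (2,2); t to first gridline: x 2.3182, y 0.5901 (then +3.8637 / +1.0353)
    (2,1) via y @ 0.5901
    (2,0) via y @ 1.6254  # hit
  → r_4 = 1.6254

ranges = [3.5510, 3.2000, 1.8475, 1.6254]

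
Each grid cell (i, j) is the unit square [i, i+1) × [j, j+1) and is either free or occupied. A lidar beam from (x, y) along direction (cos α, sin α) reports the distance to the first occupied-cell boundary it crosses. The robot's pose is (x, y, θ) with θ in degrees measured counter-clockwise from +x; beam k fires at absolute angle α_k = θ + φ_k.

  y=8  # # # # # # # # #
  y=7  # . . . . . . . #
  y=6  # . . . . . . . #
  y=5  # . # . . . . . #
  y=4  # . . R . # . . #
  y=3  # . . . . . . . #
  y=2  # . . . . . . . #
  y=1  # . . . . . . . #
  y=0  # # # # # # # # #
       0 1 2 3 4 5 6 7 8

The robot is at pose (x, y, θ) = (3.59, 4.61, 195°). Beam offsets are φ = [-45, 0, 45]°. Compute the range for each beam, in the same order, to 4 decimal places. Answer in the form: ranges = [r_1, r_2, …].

beam 1: φ=-45°, α=150°
  cosα=-0.8660 sinα=0.5000 | (3,4) | tMaxX 0.6813 tMaxY 0.7800 | tΔX 1.1547 tΔY 2.0000
    t=0.6813 [x] (2,4)
    t=0.7800 [y] (2,5) — stop
  → r_1 = 0.7800
beam 2: φ=0°, α=195°
  cosα=-0.9659 sinα=-0.2588 | (3,4) | tMaxX 0.6108 tMaxY 2.3569 | tΔX 1.0353 tΔY 3.8637
    t=0.6108 [x] (2,4)
    t=1.6461 [x] (1,4)
    t=2.3569 [y] (1,3)
    t=2.6814 [x] (0,3) — stop
  → r_2 = 2.6814
beam 3: φ=45°, α=240°
  cosα=-0.5000 sinα=-0.8660 | (3,4) | tMaxX 1.1800 tMaxY 0.7044 | tΔX 2.0000 tΔY 1.1547
    t=0.7044 [y] (3,3)
    t=1.1800 [x] (2,3)
    t=1.8591 [y] (2,2)
    t=3.0138 [y] (2,1)
    t=3.1800 [x] (1,1)
    t=4.1685 [y] (1,0) — stop
  → r_3 = 4.1685

ranges = [0.7800, 2.6814, 4.1685]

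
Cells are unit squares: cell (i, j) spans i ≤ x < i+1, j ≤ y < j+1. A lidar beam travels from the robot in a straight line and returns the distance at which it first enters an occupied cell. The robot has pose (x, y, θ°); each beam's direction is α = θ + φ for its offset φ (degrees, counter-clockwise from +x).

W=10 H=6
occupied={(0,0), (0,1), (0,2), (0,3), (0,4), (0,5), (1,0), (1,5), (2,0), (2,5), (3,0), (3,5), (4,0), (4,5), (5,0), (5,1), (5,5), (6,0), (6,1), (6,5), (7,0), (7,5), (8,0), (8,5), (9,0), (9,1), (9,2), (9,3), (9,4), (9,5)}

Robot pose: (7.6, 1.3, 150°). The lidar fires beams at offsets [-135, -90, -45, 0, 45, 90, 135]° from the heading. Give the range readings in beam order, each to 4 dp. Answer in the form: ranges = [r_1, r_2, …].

beam 1: φ=-135°, α=15°
  cosα=0.9659 sinα=0.2588 | (7,1) | tMaxX 0.4141 tMaxY 2.7046 | tΔX 1.0353 tΔY 3.8637
    t=0.4141 [x] (8,1)
    t=1.4494 [x] (9,1) — stop
  → r_1 = 1.4494
beam 2: φ=-90°, α=60°
  cosα=0.5000 sinα=0.8660 | (7,1) | tMaxX 0.8000 tMaxY 0.8083 | tΔX 2.0000 tΔY 1.1547
    t=0.8000 [x] (8,1)
    t=0.8083 [y] (8,2)
    t=1.9630 [y] (8,3)
    t=2.8000 [x] (9,3) — stop
  → r_2 = 2.8000
beam 3: φ=-45°, α=105°
  cosα=-0.2588 sinα=0.9659 | (7,1) | tMaxX 2.3182 tMaxY 0.7247 | tΔX 3.8637 tΔY 1.0353
    t=0.7247 [y] (7,2)
    t=1.7600 [y] (7,3)
    t=2.3182 [x] (6,3)
    t=2.7952 [y] (6,4)
    t=3.8305 [y] (6,5) — stop
  → r_3 = 3.8305
beam 4: φ=0°, α=150°
  cosα=-0.8660 sinα=0.5000 | (7,1) | tMaxX 0.6928 tMaxY 1.4000 | tΔX 1.1547 tΔY 2.0000
    t=0.6928 [x] (6,1) — stop
  → r_4 = 0.6928
beam 5: φ=45°, α=195°
  cosα=-0.9659 sinα=-0.2588 | (7,1) | tMaxX 0.6212 tMaxY 1.1591 | tΔX 1.0353 tΔY 3.8637
    t=0.6212 [x] (6,1) — stop
  → r_5 = 0.6212
beam 6: φ=90°, α=240°
  cosα=-0.5000 sinα=-0.8660 | (7,1) | tMaxX 1.2000 tMaxY 0.3464 | tΔX 2.0000 tΔY 1.1547
    t=0.3464 [y] (7,0) — stop
  → r_6 = 0.3464
beam 7: φ=135°, α=285°
  cosα=0.2588 sinα=-0.9659 | (7,1) | tMaxX 1.5455 tMaxY 0.3106 | tΔX 3.8637 tΔY 1.0353
    t=0.3106 [y] (7,0) — stop
  → r_7 = 0.3106

ranges = [1.4494, 2.8000, 3.8305, 0.6928, 0.6212, 0.3464, 0.3106]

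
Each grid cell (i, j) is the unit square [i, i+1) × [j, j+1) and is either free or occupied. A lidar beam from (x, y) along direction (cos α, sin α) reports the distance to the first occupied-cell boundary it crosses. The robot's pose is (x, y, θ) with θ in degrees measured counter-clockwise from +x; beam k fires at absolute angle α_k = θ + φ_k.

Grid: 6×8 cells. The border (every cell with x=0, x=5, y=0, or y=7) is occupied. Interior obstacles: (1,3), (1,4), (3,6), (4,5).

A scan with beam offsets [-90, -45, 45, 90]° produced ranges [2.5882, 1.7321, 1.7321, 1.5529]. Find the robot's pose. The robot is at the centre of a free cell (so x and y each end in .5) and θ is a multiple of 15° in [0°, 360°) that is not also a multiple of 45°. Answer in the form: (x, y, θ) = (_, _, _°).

(x, y, θ) = (3.5, 2.5, 285°)

Enumerate (i+0.5, j+0.5, θ) over the 20 free cells and 16 admissible headings. For each, cast all 4 beams and compare to the given ranges.
  (4.5, 1.5, 300°): beam 1 = 1.0000 ≠ 2.5882 ✗
  (2.5, 3.5, 75°): beam 2 = 2.8868 ≠ 1.7321 ✗
  (2.5, 1.5, 105°): beam 2 = 4.0415 ≠ 1.7321 ✗
  (3.5, 5.5, 120°): beam 1 = 0.5774 ≠ 2.5882 ✗
  …
  (3.5, 2.5, 285°): r_1=2.5882, r_2=1.7321, r_3=1.7321, r_4=1.5529 — all match ✓
No second candidate reproduces the full scan.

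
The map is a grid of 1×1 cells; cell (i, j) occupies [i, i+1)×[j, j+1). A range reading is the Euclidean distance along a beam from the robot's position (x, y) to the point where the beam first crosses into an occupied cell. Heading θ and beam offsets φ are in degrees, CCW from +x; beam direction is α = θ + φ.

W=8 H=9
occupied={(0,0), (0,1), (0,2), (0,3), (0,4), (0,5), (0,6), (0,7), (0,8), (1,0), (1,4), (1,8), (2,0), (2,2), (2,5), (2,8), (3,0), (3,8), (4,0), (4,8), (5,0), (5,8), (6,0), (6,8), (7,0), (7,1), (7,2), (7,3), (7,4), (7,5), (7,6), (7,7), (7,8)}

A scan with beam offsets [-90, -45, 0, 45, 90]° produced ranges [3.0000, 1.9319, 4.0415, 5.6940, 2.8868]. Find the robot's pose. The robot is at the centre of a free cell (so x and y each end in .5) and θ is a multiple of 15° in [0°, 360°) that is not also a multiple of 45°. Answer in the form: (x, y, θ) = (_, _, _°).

(x, y, θ) = (4.5, 6.5, 240°)

The pose lattice has 39·16 = 624 candidates. Test each by forward raycasting.
  (1.5, 3.5, 240°): beam 1 = 0.5774 ≠ 3.0000 ✗
  (6.5, 7.5, 120°): beam 1 = 0.5774 ≠ 3.0000 ✗
  (6.5, 1.5, 240°): beam 1 = 5.1962 ≠ 3.0000 ✗
  …
  (4.5, 6.5, 240°): r_1=3.0000, r_2=1.9319, r_3=4.0415, r_4=5.6940, r_5=2.8868 — all match ✓
Only this pose fits every beam.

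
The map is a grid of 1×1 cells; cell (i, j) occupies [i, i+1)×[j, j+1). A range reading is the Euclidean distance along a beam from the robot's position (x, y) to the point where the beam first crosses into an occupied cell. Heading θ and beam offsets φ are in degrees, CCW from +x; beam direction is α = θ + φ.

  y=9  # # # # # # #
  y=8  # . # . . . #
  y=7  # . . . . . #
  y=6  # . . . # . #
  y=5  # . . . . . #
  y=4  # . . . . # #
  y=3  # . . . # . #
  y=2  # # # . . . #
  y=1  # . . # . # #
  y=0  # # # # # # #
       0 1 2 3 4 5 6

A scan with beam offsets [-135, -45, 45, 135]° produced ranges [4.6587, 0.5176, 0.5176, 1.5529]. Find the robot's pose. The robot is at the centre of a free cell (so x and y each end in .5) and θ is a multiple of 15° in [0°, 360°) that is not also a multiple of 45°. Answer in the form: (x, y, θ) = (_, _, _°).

(x, y, θ) = (5.5, 2.5, 300°)

The pose lattice has 32·16 = 512 candidates. Test each by forward raycasting.
  (3.5, 8.5, 210°): beam 1 = 0.5176 ≠ 4.6587 ✗
  (5.5, 3.5, 330°): beam 1 = 0.5176 ≠ 4.6587 ✗
  (2.5, 6.5, 15°): beam 1 = 3.0000 ≠ 4.6587 ✗
  …
  (5.5, 2.5, 300°): r_1=4.6587, r_2=0.5176, r_3=0.5176, r_4=1.5529 — all match ✓
Unique over the lattice → pose = (5.5, 2.5, 300°).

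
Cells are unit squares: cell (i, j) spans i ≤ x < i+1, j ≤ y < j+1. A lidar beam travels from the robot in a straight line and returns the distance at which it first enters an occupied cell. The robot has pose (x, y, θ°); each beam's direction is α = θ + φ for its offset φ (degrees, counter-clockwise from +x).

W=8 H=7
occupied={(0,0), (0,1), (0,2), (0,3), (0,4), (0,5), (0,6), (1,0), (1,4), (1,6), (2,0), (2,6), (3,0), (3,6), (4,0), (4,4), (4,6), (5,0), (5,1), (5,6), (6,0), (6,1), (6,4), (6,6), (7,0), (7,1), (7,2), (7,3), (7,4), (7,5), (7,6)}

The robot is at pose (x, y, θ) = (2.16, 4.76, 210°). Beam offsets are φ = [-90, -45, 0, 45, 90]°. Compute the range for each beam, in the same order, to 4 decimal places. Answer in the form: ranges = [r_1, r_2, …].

beam 1: φ=-90°, α=120°
  direction (-0.5000, 0.8660); cell (2,4); t to first gridline: x 0.3200, y 0.2771 (then +2.0000 / +1.1547)
    (2,5) via y @ 0.2771
    (1,5) via x @ 0.3200
    (1,6) via y @ 1.4318  # hit
  → r_1 = 1.4318
beam 2: φ=-45°, α=165°
  direction (-0.9659, 0.2588); cell (2,4); t to first gridline: x 0.1656, y 0.9273 (then +1.0353 / +3.8637)
    (1,4) via x @ 0.1656  # hit
  → r_2 = 0.1656
beam 3: φ=0°, α=210°
  direction (-0.8660, -0.5000); cell (2,4); t to first gridline: x 0.1848, y 1.5200 (then +1.1547 / +2.0000)
    (1,4) via x @ 0.1848  # hit
  → r_3 = 0.1848
beam 4: φ=45°, α=255°
  direction (-0.2588, -0.9659); cell (2,4); t to first gridline: x 0.6182, y 0.7868 (then +3.8637 / +1.0353)
    (1,4) via x @ 0.6182  # hit
  → r_4 = 0.6182
beam 5: φ=90°, α=300°
  direction (0.5000, -0.8660); cell (2,4); t to first gridline: x 1.6800, y 0.8776 (then +2.0000 / +1.1547)
    (2,3) via y @ 0.8776
    (3,3) via x @ 1.6800
    (3,2) via y @ 2.0323
    (3,1) via y @ 3.1870
    (4,1) via x @ 3.6800
    (4,0) via y @ 4.3417  # hit
  → r_5 = 4.3417

ranges = [1.4318, 0.1656, 0.1848, 0.6182, 4.3417]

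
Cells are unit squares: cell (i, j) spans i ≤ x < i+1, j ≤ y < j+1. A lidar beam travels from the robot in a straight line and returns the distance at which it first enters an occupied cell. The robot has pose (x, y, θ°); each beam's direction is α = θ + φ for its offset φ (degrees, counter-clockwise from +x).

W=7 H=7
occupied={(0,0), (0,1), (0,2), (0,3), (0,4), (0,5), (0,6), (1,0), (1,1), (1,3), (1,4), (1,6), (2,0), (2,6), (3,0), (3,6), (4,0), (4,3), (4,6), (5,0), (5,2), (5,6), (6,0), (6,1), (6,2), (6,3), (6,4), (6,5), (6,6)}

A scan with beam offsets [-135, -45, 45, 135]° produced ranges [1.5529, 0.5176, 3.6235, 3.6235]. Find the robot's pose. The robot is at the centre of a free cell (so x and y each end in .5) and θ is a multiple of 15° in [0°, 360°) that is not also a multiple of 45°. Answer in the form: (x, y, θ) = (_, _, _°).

Enumerate (i+0.5, j+0.5, θ) over the 20 free cells and 16 admissible headings. For each, cast all 4 beams and compare to the given ranges.
  (2.5, 3.5, 105°): beam 1 = 2.8868 ≠ 1.5529 ✗
  (3.5, 2.5, 75°): beam 1 = 1.7321 ≠ 1.5529 ✗
  (3.5, 4.5, 285°): beam 1 = 2.8868 ≠ 1.5529 ✗
  (4.5, 1.5, 15°): beam 1 = 0.5774 ≠ 1.5529 ✗
  (2.5, 5.5, 75°): beam 1 = 5.1962 ≠ 1.5529 ✗
  …
  (2.5, 4.5, 240°): r_1=1.5529, r_2=0.5176, r_3=3.6235, r_4=3.6235 — all match ✓
Only this pose fits every beam.

(x, y, θ) = (2.5, 4.5, 240°)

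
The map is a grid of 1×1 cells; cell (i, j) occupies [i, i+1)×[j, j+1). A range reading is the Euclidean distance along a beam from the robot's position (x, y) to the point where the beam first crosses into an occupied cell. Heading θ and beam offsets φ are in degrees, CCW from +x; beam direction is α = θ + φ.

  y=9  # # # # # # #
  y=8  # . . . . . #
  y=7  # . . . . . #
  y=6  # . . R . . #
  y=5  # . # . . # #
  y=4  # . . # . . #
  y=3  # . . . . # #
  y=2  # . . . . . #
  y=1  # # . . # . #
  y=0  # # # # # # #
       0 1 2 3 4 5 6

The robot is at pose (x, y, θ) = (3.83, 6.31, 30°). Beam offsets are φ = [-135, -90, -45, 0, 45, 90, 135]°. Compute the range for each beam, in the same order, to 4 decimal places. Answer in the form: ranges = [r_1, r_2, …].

ranges = [1.3562, 2.6674, 1.2113, 2.5057, 2.7849, 3.1061, 2.9298]

beam 1: φ=-135°, α=255°
  dir = (cos 255°, sin 255°) = (-0.2588, -0.9659); from cell (3,6)
  next x-line at t=3.2069, next y-line at t=0.3209; Δt_x=3.8637, Δt_y=1.0353
    y: enter (3,5) at t=0.3209
    y: enter (3,4) at t=1.3562 ← occupied
  → r_1 = 1.3562
beam 2: φ=-90°, α=300°
  dir = (cos 300°, sin 300°) = (0.5000, -0.8660); from cell (3,6)
  next x-line at t=0.3400, next y-line at t=0.3580; Δt_x=2.0000, Δt_y=1.1547
    x: enter (4,6) at t=0.3400
    y: enter (4,5) at t=0.3580
    y: enter (4,4) at t=1.5127
    x: enter (5,4) at t=2.3400
    y: enter (5,3) at t=2.6674 ← occupied
  → r_2 = 2.6674
beam 3: φ=-45°, α=345°
  dir = (cos 345°, sin 345°) = (0.9659, -0.2588); from cell (3,6)
  next x-line at t=0.1760, next y-line at t=1.1977; Δt_x=1.0353, Δt_y=3.8637
    x: enter (4,6) at t=0.1760
    y: enter (4,5) at t=1.1977
    x: enter (5,5) at t=1.2113 ← occupied
  → r_3 = 1.2113
beam 4: φ=0°, α=30°
  dir = (cos 30°, sin 30°) = (0.8660, 0.5000); from cell (3,6)
  next x-line at t=0.1963, next y-line at t=1.3800; Δt_x=1.1547, Δt_y=2.0000
    x: enter (4,6) at t=0.1963
    x: enter (5,6) at t=1.3510
    y: enter (5,7) at t=1.3800
    x: enter (6,7) at t=2.5057 ← occupied
  → r_4 = 2.5057
beam 5: φ=45°, α=75°
  dir = (cos 75°, sin 75°) = (0.2588, 0.9659); from cell (3,6)
  next x-line at t=0.6568, next y-line at t=0.7143; Δt_x=3.8637, Δt_y=1.0353
    x: enter (4,6) at t=0.6568
    y: enter (4,7) at t=0.7143
    y: enter (4,8) at t=1.7496
    y: enter (4,9) at t=2.7849 ← occupied
  → r_5 = 2.7849
beam 6: φ=90°, α=120°
  dir = (cos 120°, sin 120°) = (-0.5000, 0.8660); from cell (3,6)
  next x-line at t=1.6600, next y-line at t=0.7967; Δt_x=2.0000, Δt_y=1.1547
    y: enter (3,7) at t=0.7967
    x: enter (2,7) at t=1.6600
    y: enter (2,8) at t=1.9514
    y: enter (2,9) at t=3.1061 ← occupied
  → r_6 = 3.1061
beam 7: φ=135°, α=165°
  dir = (cos 165°, sin 165°) = (-0.9659, 0.2588); from cell (3,6)
  next x-line at t=0.8593, next y-line at t=2.6660; Δt_x=1.0353, Δt_y=3.8637
    x: enter (2,6) at t=0.8593
    x: enter (1,6) at t=1.8946
    y: enter (1,7) at t=2.6660
    x: enter (0,7) at t=2.9298 ← occupied
  → r_7 = 2.9298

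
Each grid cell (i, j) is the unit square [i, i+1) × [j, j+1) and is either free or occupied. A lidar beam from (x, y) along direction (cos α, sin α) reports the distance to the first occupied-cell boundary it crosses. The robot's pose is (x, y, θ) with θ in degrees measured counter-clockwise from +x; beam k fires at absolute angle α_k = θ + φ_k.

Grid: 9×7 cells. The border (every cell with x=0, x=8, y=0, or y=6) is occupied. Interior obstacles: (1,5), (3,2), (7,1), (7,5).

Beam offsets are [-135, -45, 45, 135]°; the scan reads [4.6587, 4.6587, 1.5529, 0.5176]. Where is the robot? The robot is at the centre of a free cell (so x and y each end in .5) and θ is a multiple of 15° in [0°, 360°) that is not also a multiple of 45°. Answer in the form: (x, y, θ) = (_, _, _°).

(x, y, θ) = (5.5, 5.5, 330°)

Candidates: 31 free-cell centres × 16 headings = 496 poses. Raycast each; keep the one whose scan matches to 4 dp.
  (5.5, 1.5, 60°): beam 1 = 0.5176 ≠ 4.6587 ✗
  (5.5, 5.5, 255°): beam 1 = 0.5774 ≠ 4.6587 ✗
  (4.5, 3.5, 345°): beam 1 = 1.0000 ≠ 4.6587 ✗
  (4.5, 2.5, 165°): beam 1 = 4.0415 ≠ 4.6587 ✗
  (5.5, 4.5, 240°): beam 1 = 1.5529 ≠ 4.6587 ✗
  …
  (5.5, 5.5, 330°): r_1=4.6587, r_2=4.6587, r_3=1.5529, r_4=0.5176 — all match ✓
Only this pose fits every beam.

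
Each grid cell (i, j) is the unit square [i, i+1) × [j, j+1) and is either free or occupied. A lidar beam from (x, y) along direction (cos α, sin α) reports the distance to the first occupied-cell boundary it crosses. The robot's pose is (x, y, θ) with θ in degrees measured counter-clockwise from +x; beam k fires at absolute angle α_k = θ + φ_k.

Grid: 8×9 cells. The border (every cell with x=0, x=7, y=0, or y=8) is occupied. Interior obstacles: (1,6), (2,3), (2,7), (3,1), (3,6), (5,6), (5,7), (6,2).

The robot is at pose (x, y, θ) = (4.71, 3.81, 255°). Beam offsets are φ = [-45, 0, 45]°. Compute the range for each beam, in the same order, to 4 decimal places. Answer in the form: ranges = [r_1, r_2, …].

ranges = [4.2839, 2.7432, 3.2447]

beam 1: φ=-45°, α=210°
  d=(-0.8660,-0.5000)  start (4,3)  tX=0.8198 tY=1.6200  stride 1/|dx|=1.1547 1/|dy|=2.0000
    cross x-line → (3,3), t=0.8198
    cross y-line → (3,2), t=1.6200
    cross x-line → (2,2), t=1.9745
    cross x-line → (1,2), t=3.1292
    cross y-line → (1,1), t=3.6200
    cross x-line → (0,1), t=4.2839 (wall)
  → r_1 = 4.2839
beam 2: φ=0°, α=255°
  d=(-0.2588,-0.9659)  start (4,3)  tX=2.7432 tY=0.8386  stride 1/|dx|=3.8637 1/|dy|=1.0353
    cross y-line → (4,2), t=0.8386
    cross y-line → (4,1), t=1.8738
    cross x-line → (3,1), t=2.7432 (wall)
  → r_2 = 2.7432
beam 3: φ=45°, α=300°
  d=(0.5000,-0.8660)  start (4,3)  tX=0.5800 tY=0.9353  stride 1/|dx|=2.0000 1/|dy|=1.1547
    cross x-line → (5,3), t=0.5800
    cross y-line → (5,2), t=0.9353
    cross y-line → (5,1), t=2.0900
    cross x-line → (6,1), t=2.5800
    cross y-line → (6,0), t=3.2447 (wall)
  → r_3 = 3.2447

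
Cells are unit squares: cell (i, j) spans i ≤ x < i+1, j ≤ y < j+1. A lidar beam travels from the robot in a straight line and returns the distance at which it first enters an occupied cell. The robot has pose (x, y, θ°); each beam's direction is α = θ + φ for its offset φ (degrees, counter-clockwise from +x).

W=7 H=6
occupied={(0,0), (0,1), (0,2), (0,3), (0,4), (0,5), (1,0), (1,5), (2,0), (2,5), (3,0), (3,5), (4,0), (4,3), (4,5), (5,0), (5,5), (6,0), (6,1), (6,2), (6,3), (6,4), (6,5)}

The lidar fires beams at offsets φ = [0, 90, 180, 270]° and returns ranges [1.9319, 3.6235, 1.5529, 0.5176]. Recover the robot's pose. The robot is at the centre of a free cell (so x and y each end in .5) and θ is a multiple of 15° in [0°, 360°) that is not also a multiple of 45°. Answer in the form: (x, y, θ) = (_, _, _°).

Enumerate (i+0.5, j+0.5, θ) over the 19 free cells and 16 admissible headings. For each, cast all 4 beams and compare to the given ranges.
  (2.5, 1.5, 105°): beam 1 = 3.6235 ≠ 1.9319 ✗
  (1.5, 3.5, 165°): beam 1 = 0.5176 ≠ 1.9319 ✗
  (1.5, 3.5, 345°): beam 1 = 4.6587 ≠ 1.9319 ✗
  (5.5, 2.5, 285°): beam 1 = 1.5529 ≠ 1.9319 ✗
  (3.5, 4.5, 345°): beam 1 = 2.5882 ≠ 1.9319 ✗
  …
  (2.5, 1.5, 345°): r_1=1.9319, r_2=3.6235, r_3=1.5529, r_4=0.5176 — all match ✓
Only this pose fits every beam.

(x, y, θ) = (2.5, 1.5, 345°)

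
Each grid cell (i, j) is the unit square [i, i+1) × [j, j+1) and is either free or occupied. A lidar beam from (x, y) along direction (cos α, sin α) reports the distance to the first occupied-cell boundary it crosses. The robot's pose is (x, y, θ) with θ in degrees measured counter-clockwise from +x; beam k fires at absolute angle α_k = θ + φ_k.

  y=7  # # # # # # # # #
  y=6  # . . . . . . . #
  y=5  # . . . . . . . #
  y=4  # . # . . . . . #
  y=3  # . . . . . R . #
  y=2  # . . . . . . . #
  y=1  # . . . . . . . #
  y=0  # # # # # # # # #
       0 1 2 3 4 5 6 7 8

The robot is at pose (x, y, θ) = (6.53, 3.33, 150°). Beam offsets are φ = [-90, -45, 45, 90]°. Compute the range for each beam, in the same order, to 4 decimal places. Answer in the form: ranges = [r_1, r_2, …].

beam 1: φ=-90°, α=60°
  direction (0.5000, 0.8660); cell (6,3); t to first gridline: x 0.9400, y 0.7736 (then +2.0000 / +1.1547)
    (6,4) via y @ 0.7736
    (7,4) via x @ 0.9400
    (7,5) via y @ 1.9283
    (8,5) via x @ 2.9400  # hit
  → r_1 = 2.9400
beam 2: φ=-45°, α=105°
  direction (-0.2588, 0.9659); cell (6,3); t to first gridline: x 2.0478, y 0.6936 (then +3.8637 / +1.0353)
    (6,4) via y @ 0.6936
    (6,5) via y @ 1.7289
    (5,5) via x @ 2.0478
    (5,6) via y @ 2.7642
    (5,7) via y @ 3.7995  # hit
  → r_2 = 3.7995
beam 3: φ=45°, α=195°
  direction (-0.9659, -0.2588); cell (6,3); t to first gridline: x 0.5487, y 1.2750 (then +1.0353 / +3.8637)
    (5,3) via x @ 0.5487
    (5,2) via y @ 1.2750
    (4,2) via x @ 1.5840
    (3,2) via x @ 2.6192
    (2,2) via x @ 3.6545
    (1,2) via x @ 4.6898
    (1,1) via y @ 5.1387
    (0,1) via x @ 5.7251  # hit
  → r_3 = 5.7251
beam 4: φ=90°, α=240°
  direction (-0.5000, -0.8660); cell (6,3); t to first gridline: x 1.0600, y 0.3811 (then +2.0000 / +1.1547)
    (6,2) via y @ 0.3811
    (5,2) via x @ 1.0600
    (5,1) via y @ 1.5358
    (5,0) via y @ 2.6905  # hit
  → r_4 = 2.6905

ranges = [2.9400, 3.7995, 5.7251, 2.6905]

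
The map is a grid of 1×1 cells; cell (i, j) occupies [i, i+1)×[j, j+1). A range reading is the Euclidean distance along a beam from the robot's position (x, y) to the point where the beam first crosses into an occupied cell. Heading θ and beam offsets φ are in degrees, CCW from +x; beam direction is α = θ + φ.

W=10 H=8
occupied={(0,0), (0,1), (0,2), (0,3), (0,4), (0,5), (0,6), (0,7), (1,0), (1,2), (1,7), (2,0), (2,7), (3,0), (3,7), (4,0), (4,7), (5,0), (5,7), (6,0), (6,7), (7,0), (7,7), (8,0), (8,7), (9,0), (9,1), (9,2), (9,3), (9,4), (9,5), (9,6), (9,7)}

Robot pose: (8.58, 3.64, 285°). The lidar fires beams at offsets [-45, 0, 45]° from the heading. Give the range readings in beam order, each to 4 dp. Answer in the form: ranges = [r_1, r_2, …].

ranges = [3.0484, 1.6228, 0.4850]

beam 1: φ=-45°, α=240°
  dir = (cos 240°, sin 240°) = (-0.5000, -0.8660); from cell (8,3)
  next x-line at t=1.1600, next y-line at t=0.7390; Δt_x=2.0000, Δt_y=1.1547
    y: enter (8,2) at t=0.7390
    x: enter (7,2) at t=1.1600
    y: enter (7,1) at t=1.8937
    y: enter (7,0) at t=3.0484 ← occupied
  → r_1 = 3.0484
beam 2: φ=0°, α=285°
  dir = (cos 285°, sin 285°) = (0.2588, -0.9659); from cell (8,3)
  next x-line at t=1.6228, next y-line at t=0.6626; Δt_x=3.8637, Δt_y=1.0353
    y: enter (8,2) at t=0.6626
    x: enter (9,2) at t=1.6228 ← occupied
  → r_2 = 1.6228
beam 3: φ=45°, α=330°
  dir = (cos 330°, sin 330°) = (0.8660, -0.5000); from cell (8,3)
  next x-line at t=0.4850, next y-line at t=1.2800; Δt_x=1.1547, Δt_y=2.0000
    x: enter (9,3) at t=0.4850 ← occupied
  → r_3 = 0.4850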